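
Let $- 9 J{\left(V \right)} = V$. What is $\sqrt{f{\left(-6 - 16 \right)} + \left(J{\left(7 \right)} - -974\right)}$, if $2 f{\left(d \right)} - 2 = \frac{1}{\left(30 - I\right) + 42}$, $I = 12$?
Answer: $\frac{\sqrt{3507230}}{60} \approx 31.213$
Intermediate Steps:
$J{\left(V \right)} = - \frac{V}{9}$
$f{\left(d \right)} = \frac{121}{120}$ ($f{\left(d \right)} = 1 + \frac{1}{2 \left(\left(30 - 12\right) + 42\right)} = 1 + \frac{1}{2 \left(18 + 42\right)} = 1 + \frac{1}{2 \cdot 60} = 1 + \frac{1}{2} \cdot \frac{1}{60} = 1 + \frac{1}{120} = \frac{121}{120}$)
$\sqrt{f{\left(-6 - 16 \right)} + \left(J{\left(7 \right)} - -974\right)} = \sqrt{\frac{121}{120} - - \frac{8759}{9}} = \sqrt{\frac{121}{120} + \left(- \frac{7}{9} + 974\right)} = \sqrt{\frac{121}{120} + \frac{8759}{9}} = \sqrt{\frac{350723}{360}} = \frac{\sqrt{3507230}}{60}$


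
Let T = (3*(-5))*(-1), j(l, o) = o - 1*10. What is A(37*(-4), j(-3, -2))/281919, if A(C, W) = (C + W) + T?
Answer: -145/281919 ≈ -0.00051433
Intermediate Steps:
j(l, o) = -10 + o (j(l, o) = o - 10 = -10 + o)
T = 15 (T = -15*(-1) = 15)
A(C, W) = 15 + C + W (A(C, W) = (C + W) + 15 = 15 + C + W)
A(37*(-4), j(-3, -2))/281919 = (15 + 37*(-4) + (-10 - 2))/281919 = (15 - 148 - 12)*(1/281919) = -145*1/281919 = -145/281919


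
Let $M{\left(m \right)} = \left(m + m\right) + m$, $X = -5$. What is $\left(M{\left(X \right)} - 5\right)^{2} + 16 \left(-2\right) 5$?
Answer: $240$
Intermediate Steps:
$M{\left(m \right)} = 3 m$ ($M{\left(m \right)} = 2 m + m = 3 m$)
$\left(M{\left(X \right)} - 5\right)^{2} + 16 \left(-2\right) 5 = \left(3 \left(-5\right) - 5\right)^{2} + 16 \left(-2\right) 5 = \left(-15 - 5\right)^{2} - 160 = \left(-20\right)^{2} - 160 = 400 - 160 = 240$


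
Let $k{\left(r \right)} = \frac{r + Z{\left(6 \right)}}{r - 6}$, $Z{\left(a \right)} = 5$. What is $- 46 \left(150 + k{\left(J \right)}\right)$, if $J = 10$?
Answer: $- \frac{14145}{2} \approx -7072.5$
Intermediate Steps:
$k{\left(r \right)} = \frac{5 + r}{-6 + r}$ ($k{\left(r \right)} = \frac{r + 5}{r - 6} = \frac{5 + r}{-6 + r}$)
$- 46 \left(150 + k{\left(J \right)}\right) = - 46 \left(150 + \frac{5 + 10}{-6 + 10}\right) = - 46 \left(150 + \frac{1}{4} \cdot 15\right) = - 46 \left(150 + \frac{15}{4}\right) = \left(-46\right) \frac{615}{4} = - \frac{14145}{2}$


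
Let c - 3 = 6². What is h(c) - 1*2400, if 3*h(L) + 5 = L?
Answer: -7166/3 ≈ -2388.7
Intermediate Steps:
c = 39 (c = 3 + 6² = 3 + 36 = 39)
h(L) = -5/3 + L/3
h(c) - 1*2400 = (-5/3 + (⅓)*39) - 1*2400 = (-5/3 + 13) - 2400 = 34/3 - 2400 = -7166/3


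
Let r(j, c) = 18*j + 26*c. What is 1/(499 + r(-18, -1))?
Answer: 1/149 ≈ 0.0067114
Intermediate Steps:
1/(499 + r(-18, -1)) = 1/(499 + (18*(-18) + 26*(-1))) = 1/(499 + (-324 - 26)) = 1/(499 - 350) = 1/149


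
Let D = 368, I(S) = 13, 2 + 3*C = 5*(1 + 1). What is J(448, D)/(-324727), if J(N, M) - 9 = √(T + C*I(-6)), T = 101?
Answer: -9/324727 - √1221/974181 ≈ -6.3585e-5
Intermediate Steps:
C = 8/3 (C = -⅔ + (5*(1 + 1))/3 = -⅔ + (5*2)/3 = -⅔ + (⅓)*10 = -⅔ + 10/3 = 8/3 ≈ 2.6667)
J(N, M) = 9 + √1221/3 (J(N, M) = 9 + √(101 + (8/3)*13) = 9 + √(101 + 104/3) = 9 + √(407/3) = 9 + √1221/3)
J(448, D)/(-324727) = (9 + √1221/3)/(-324727) = (9 + √1221/3)*(-1/324727) = -9/324727 - √1221/974181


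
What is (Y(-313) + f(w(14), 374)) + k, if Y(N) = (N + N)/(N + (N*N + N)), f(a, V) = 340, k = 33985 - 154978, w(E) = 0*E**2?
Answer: -37523085/311 ≈ -1.2065e+5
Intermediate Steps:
w(E) = 0
k = -120993
Y(N) = 2*N/(N**2 + 2*N) (Y(N) = (2*N)/(N + (N**2 + N)) = (2*N)/(N + (N + N**2)) = (2*N)/(N**2 + 2*N) = 2*N/(N**2 + 2*N))
(Y(-313) + f(w(14), 374)) + k = (2/(2 - 313) + 340) - 120993 = (2/(-311) + 340) - 120993 = (2*(-1/311) + 340) - 120993 = (-2/311 + 340) - 120993 = 105738/311 - 120993 = -37523085/311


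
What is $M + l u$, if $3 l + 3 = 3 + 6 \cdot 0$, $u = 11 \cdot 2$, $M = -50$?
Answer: $-50$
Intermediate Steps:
$u = 22$
$l = 0$ ($l = -1 + \frac{3 + 6 \cdot 0}{3} = -1 + \frac{3 + 0}{3} = -1 + \frac{1}{3} \cdot 3 = -1 + 1 = 0$)
$M + l u = -50 + 0 \cdot 22 = -50 + 0 = -50$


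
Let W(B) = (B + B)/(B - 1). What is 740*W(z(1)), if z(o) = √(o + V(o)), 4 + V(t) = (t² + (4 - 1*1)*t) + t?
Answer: 2960 + 1480*√2 ≈ 5053.0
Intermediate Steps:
V(t) = -4 + t² + 4*t (V(t) = -4 + ((t² + (4 - 1*1)*t) + t) = -4 + ((t² + (4 - 1)*t) + t) = -4 + ((t² + 3*t) + t) = -4 + (t² + 4*t) = -4 + t² + 4*t)
z(o) = √(-4 + o² + 5*o) (z(o) = √(o + (-4 + o² + 4*o)) = √(-4 + o² + 5*o))
W(B) = 2*B/(-1 + B) (W(B) = (2*B)/(-1 + B) = 2*B/(-1 + B))
740*W(z(1)) = 740*(2*√(-4 + 1² + 5*1)/(-1 + √(-4 + 1² + 5*1))) = 740*(2*√(-4 + 1 + 5)/(-1 + √(-4 + 1 + 5))) = 740*(2*√2/(-1 + √2)) = 1480*√2/(-1 + √2)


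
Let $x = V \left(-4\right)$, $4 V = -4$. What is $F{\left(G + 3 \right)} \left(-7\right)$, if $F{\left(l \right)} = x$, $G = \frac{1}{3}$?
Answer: $-28$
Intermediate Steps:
$G = \frac{1}{3} \approx 0.33333$
$V = -1$ ($V = \frac{1}{4} \left(-4\right) = -1$)
$x = 4$ ($x = \left(-1\right) \left(-4\right) = 4$)
$F{\left(l \right)} = 4$
$F{\left(G + 3 \right)} \left(-7\right) = 4 \left(-7\right) = -28$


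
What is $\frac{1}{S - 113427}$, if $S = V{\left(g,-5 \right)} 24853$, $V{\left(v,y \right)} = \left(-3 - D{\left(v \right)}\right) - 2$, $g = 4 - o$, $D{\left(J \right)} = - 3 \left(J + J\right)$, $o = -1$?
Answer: $\frac{1}{507898} \approx 1.9689 \cdot 10^{-6}$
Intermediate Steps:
$D{\left(J \right)} = - 6 J$ ($D{\left(J \right)} = - 3 \cdot 2 J = - 6 J$)
$g = 5$ ($g = 4 - -1 = 4 + 1 = 5$)
$V{\left(v,y \right)} = -5 + 6 v$ ($V{\left(v,y \right)} = \left(-3 - - 6 v\right) - 2 = \left(-3 + 6 v\right) - 2 = -5 + 6 v$)
$S = 621325$ ($S = \left(-5 + 6 \cdot 5\right) 24853 = \left(-5 + 30\right) 24853 = 25 \cdot 24853 = 621325$)
$\frac{1}{S - 113427} = \frac{1}{621325 - 113427} = \frac{1}{507898}$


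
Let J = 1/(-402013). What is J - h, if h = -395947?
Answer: 159175841310/402013 ≈ 3.9595e+5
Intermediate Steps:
J = -1/402013 ≈ -2.4875e-6
J - h = -1/402013 - 1*(-395947) = -1/402013 + 395947 = 159175841310/402013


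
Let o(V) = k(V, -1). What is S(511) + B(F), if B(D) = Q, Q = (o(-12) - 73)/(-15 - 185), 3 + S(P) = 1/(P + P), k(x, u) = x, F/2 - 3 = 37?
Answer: -52613/20440 ≈ -2.5740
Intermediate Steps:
F = 80 (F = 6 + 2*37 = 6 + 74 = 80)
o(V) = V
S(P) = -3 + 1/(2*P) (S(P) = -3 + 1/(P + P) = -3 + 1/(2*P))
Q = 17/40 (Q = (-12 - 73)/(-15 - 185) = -85/(-200) = -85*(-1/200) = 17/40 ≈ 0.42500)
B(D) = 17/40
S(511) + B(F) = (-3 + (½)/511) + 17/40 = (-3 + (½)*(1/511)) + 17/40 = (-3 + 1/1022) + 17/40 = -3065/1022 + 17/40 = -52613/20440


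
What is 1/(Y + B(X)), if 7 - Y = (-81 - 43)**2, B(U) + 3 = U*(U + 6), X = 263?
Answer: 1/55375 ≈ 1.8059e-5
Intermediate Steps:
B(U) = -3 + U*(6 + U) (B(U) = -3 + U*(U + 6) = -3 + U*(6 + U))
Y = -15369 (Y = 7 - (-81 - 43)**2 = 7 - 1*(-124)**2 = 7 - 1*15376 = 7 - 15376 = -15369)
1/(Y + B(X)) = 1/(-15369 + (-3 + 263**2 + 6*263)) = 1/(-15369 + (-3 + 69169 + 1578)) = 1/(-15369 + 70744) = 1/55375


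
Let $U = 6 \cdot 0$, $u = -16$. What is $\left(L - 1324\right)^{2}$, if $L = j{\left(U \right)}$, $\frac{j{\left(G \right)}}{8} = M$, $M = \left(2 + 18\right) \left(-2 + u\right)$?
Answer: $17673616$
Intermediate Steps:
$U = 0$
$M = -360$ ($M = \left(2 + 18\right) \left(-2 - 16\right) = 20 \left(-18\right) = -360$)
$j{\left(G \right)} = -2880$ ($j{\left(G \right)} = 8 \left(-360\right) = -2880$)
$L = -2880$
$\left(L - 1324\right)^{2} = \left(-2880 - 1324\right)^{2} = \left(-4204\right)^{2} = 17673616$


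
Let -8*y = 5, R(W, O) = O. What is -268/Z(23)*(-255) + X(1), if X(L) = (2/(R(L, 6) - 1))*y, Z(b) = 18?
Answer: 45557/12 ≈ 3796.4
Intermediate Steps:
y = -5/8 (y = -⅛*5 = -5/8 ≈ -0.62500)
X(L) = -¼ (X(L) = (2/(6 - 1))*(-5/8) = (2/5)*(-5/8) = (2*(⅕))*(-5/8) = (⅖)*(-5/8) = -¼)
-268/Z(23)*(-255) + X(1) = -268/18*(-255) - ¼ = -268*1/18*(-255) - ¼ = -134/9*(-255) - ¼ = 11390/3 - ¼ = 45557/12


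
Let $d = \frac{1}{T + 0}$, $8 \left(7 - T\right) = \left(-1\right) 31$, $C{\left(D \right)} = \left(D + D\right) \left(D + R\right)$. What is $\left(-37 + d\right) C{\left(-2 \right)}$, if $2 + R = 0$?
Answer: $- \frac{51376}{87} \approx -590.53$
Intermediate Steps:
$R = -2$ ($R = -2 + 0 = -2$)
$C{\left(D \right)} = 2 D \left(-2 + D\right)$ ($C{\left(D \right)} = \left(D + D\right) \left(D - 2\right) = 2 D \left(-2 + D\right)$)
$T = \frac{87}{8}$ ($T = 7 - \frac{\left(-1\right) 31}{8} = 7 - - \frac{31}{8} = 7 + \frac{31}{8} = \frac{87}{8} \approx 10.875$)
$d = \frac{8}{87}$ ($d = \frac{1}{\frac{87}{8} + 0} = \frac{1}{\frac{87}{8}} = \frac{8}{87} \approx 0.091954$)
$\left(-37 + d\right) C{\left(-2 \right)} = \left(-37 + \frac{8}{87}\right) 2 \left(-2\right) \left(-2 - 2\right) = - \frac{3211 \cdot 2 \left(-2\right) \left(-4\right)}{87} = \left(- \frac{3211}{87}\right) 16 = - \frac{51376}{87}$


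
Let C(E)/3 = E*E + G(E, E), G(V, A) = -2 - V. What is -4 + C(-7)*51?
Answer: 8258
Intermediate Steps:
C(E) = -6 - 3*E + 3*E**2 (C(E) = 3*(E*E + (-2 - E)) = 3*(E**2 + (-2 - E)) = 3*(-2 + E**2 - E) = -6 - 3*E + 3*E**2)
-4 + C(-7)*51 = -4 + (-6 - 3*(-7) + 3*(-7)**2)*51 = -4 + (-6 + 21 + 3*49)*51 = -4 + (-6 + 21 + 147)*51 = -4 + 162*51 = -4 + 8262 = 8258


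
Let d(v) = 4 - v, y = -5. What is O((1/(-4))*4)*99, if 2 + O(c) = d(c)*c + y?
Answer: -1188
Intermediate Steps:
d(v) = 4 - v
O(c) = -7 + c*(4 - c) (O(c) = -2 + ((4 - c)*c - 5) = -2 + (c*(4 - c) - 5) = -2 + (-5 + c*(4 - c)) = -7 + c*(4 - c))
O((1/(-4))*4)*99 = (-7 - (1/(-4))*4*(-4 + (1/(-4))*4))*99 = (-7 - -¼*1*4*(-4 - ¼*1*4))*99 = (-7 - (-¼*4)*(-4 - ¼*4))*99 = (-7 - 1*(-1)*(-4 - 1))*99 = (-7 - 1*(-1)*(-5))*99 = (-7 - 5)*99 = -12*99 = -1188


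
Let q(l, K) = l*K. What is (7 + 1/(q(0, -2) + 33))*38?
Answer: 8816/33 ≈ 267.15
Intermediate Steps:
q(l, K) = K*l
(7 + 1/(q(0, -2) + 33))*38 = (7 + 1/(-2*0 + 33))*38 = (7 + 1/(0 + 33))*38 = (7 + 1/33)*38 = (232/33)*38 = 8816/33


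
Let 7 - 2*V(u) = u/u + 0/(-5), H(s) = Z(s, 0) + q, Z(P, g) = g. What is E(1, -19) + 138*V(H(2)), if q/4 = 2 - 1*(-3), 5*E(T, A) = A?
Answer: 2051/5 ≈ 410.20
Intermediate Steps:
E(T, A) = A/5
q = 20 (q = 4*(2 - 1*(-3)) = 4*(2 + 3) = 4*5 = 20)
H(s) = 20 (H(s) = 0 + 20 = 20)
V(u) = 3 (V(u) = 7/2 - (u/u + 0/(-5))/2 = 7/2 - (1 + 0*(-1/5))/2 = 7/2 - (1 + 0)/2 = 7/2 - 1/2*1 = 7/2 - 1/2 = 3)
E(1, -19) + 138*V(H(2)) = (1/5)*(-19) + 138*3 = -19/5 + 414 = 2051/5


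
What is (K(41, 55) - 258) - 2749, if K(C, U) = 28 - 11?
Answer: -2990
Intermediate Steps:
K(C, U) = 17
(K(41, 55) - 258) - 2749 = (17 - 258) - 2749 = -241 - 2749 = -2990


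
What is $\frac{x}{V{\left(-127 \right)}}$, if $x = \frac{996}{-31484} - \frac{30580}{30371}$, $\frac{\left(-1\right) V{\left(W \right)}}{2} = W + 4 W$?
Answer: $- \frac{22568869}{27599425370} \approx -0.00081773$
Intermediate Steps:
$V{\left(W \right)} = - 10 W$ ($V{\left(W \right)} = - 2 \left(W + 4 W\right) = - 2 \cdot 5 W = - 10 W$)
$x = - \frac{22568869}{21731831}$ ($x = 996 \left(- \frac{1}{31484}\right) - \frac{2780}{2761} = - \frac{249}{7871} - \frac{2780}{2761} = - \frac{22568869}{21731831} \approx -1.0385$)
$\frac{x}{V{\left(-127 \right)}} = - \frac{22568869}{21731831 \left(\left(-10\right) \left(-127\right)\right)} = - \frac{22568869}{21731831 \cdot 1270} = \left(- \frac{22568869}{21731831}\right) \frac{1}{1270} = - \frac{22568869}{27599425370}$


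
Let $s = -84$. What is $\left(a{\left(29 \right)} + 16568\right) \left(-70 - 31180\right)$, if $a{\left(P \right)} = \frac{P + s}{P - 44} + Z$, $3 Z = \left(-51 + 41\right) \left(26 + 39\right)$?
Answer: $-511093750$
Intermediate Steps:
$Z = - \frac{650}{3}$ ($Z = \frac{\left(-51 + 41\right) \left(26 + 39\right)}{3} = \frac{\left(-10\right) 65}{3} = \frac{1}{3} \left(-650\right) = - \frac{650}{3} \approx -216.67$)
$a{\left(P \right)} = - \frac{650}{3} + \frac{-84 + P}{-44 + P}$ ($a{\left(P \right)} = \frac{P - 84}{P - 44} - \frac{650}{3} = \frac{-84 + P}{-44 + P} - \frac{650}{3} = - \frac{650}{3} + \frac{-84 + P}{-44 + P}$)
$\left(a{\left(29 \right)} + 16568\right) \left(-70 - 31180\right) = \left(\frac{28348 - 18763}{3 \left(-44 + 29\right)} + 16568\right) \left(-70 - 31180\right) = \left(\frac{28348 - 18763}{3 \left(-15\right)} + 16568\right) \left(-31250\right) = \left(\frac{1}{3} \left(- \frac{1}{15}\right) 9585 + 16568\right) \left(-31250\right) = \left(-213 + 16568\right) \left(-31250\right) = 16355 \left(-31250\right) = -511093750$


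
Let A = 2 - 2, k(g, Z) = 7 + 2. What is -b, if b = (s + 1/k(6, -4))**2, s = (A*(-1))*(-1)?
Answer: -1/81 ≈ -0.012346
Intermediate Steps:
k(g, Z) = 9
A = 0
s = 0 (s = (0*(-1))*(-1) = 0*(-1) = 0)
b = 1/81 (b = (0 + 1/9)**2 = (1/9)**2 = 1/81 ≈ 0.012346)
-b = -1*1/81 = -1/81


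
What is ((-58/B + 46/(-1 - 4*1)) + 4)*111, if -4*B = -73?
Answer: -339438/365 ≈ -929.97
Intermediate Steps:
B = 73/4 (B = -1/4*(-73) = 73/4 ≈ 18.250)
((-58/B + 46/(-1 - 4*1)) + 4)*111 = ((-58/73/4 + 46/(-1 - 4*1)) + 4)*111 = ((-58*4/73 + 46/(-1 - 4)) + 4)*111 = ((-232/73 + 46/(-5)) + 4)*111 = ((-232/73 + 46*(-1/5)) + 4)*111 = ((-232/73 - 46/5) + 4)*111 = (-4518/365 + 4)*111 = -3058/365*111 = -339438/365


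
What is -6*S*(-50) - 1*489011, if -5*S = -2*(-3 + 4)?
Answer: -488891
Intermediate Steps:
S = ⅖ (S = -(-2)*(-3 + 4)/5 = -(-2)/5 = -⅕*(-2) = ⅖ ≈ 0.40000)
-6*S*(-50) - 1*489011 = -6*⅖*(-50) - 1*489011 = -12/5*(-50) - 489011 = 120 - 489011 = -488891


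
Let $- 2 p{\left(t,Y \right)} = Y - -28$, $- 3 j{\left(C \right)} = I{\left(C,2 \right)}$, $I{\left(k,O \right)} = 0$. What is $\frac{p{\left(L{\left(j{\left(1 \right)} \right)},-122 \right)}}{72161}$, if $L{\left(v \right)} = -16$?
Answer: $\frac{47}{72161} \approx 0.00065132$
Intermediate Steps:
$j{\left(C \right)} = 0$ ($j{\left(C \right)} = \left(- \frac{1}{3}\right) 0 = 0$)
$p{\left(t,Y \right)} = -14 - \frac{Y}{2}$ ($p{\left(t,Y \right)} = - \frac{Y - -28}{2} = - \frac{Y + 28}{2} = - \frac{28 + Y}{2} = -14 - \frac{Y}{2}$)
$\frac{p{\left(L{\left(j{\left(1 \right)} \right)},-122 \right)}}{72161} = \frac{-14 - -61}{72161} = \left(-14 + 61\right) \frac{1}{72161} = 47 \cdot \frac{1}{72161} = \frac{47}{72161}$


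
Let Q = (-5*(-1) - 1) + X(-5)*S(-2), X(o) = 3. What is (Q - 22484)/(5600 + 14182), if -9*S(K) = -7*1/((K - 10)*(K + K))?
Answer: -3237113/2848608 ≈ -1.1364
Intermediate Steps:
S(K) = 7/(18*K*(-10 + K)) (S(K) = -(-7)/(9*((K - 10)*(K + K))) = -(-7)/(9*((-10 + K)*(2*K))) = -(-7)/(9*(2*K*(-10 + K))) = -(-7)*1/(2*K*(-10 + K))/9 = -(-7)/(18*K*(-10 + K)) = 7/(18*K*(-10 + K)))
Q = 583/144 (Q = (-5*(-1) - 1) + 3*((7/18)/(-2*(-10 - 2))) = (5 - 1) + 3*((7/18)*(-½)/(-12)) = 4 + 3*((7/18)*(-½)*(-1/12)) = 4 + 3*(7/432) = 4 + 7/144 = 583/144 ≈ 4.0486)
(Q - 22484)/(5600 + 14182) = (583/144 - 22484)/(5600 + 14182) = -3237113/144/19782 = -3237113/144*1/19782 = -3237113/2848608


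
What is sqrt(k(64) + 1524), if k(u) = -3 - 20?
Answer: sqrt(1501) ≈ 38.743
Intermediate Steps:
k(u) = -23
sqrt(k(64) + 1524) = sqrt(-23 + 1524) = sqrt(1501)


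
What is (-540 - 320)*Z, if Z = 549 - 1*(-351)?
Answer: -774000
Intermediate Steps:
Z = 900 (Z = 549 + 351 = 900)
(-540 - 320)*Z = (-540 - 320)*900 = -860*900 = -774000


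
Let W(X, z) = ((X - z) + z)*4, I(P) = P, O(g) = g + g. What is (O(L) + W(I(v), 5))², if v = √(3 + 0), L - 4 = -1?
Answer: 84 + 48*√3 ≈ 167.14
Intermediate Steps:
L = 3 (L = 4 - 1 = 3)
O(g) = 2*g
v = √3 ≈ 1.7320
W(X, z) = 4*X (W(X, z) = X*4 = 4*X)
(O(L) + W(I(v), 5))² = (2*3 + 4*√3)² = (6 + 4*√3)²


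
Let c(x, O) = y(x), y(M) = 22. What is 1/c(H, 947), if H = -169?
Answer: 1/22 ≈ 0.045455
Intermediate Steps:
c(x, O) = 22
1/c(H, 947) = 1/22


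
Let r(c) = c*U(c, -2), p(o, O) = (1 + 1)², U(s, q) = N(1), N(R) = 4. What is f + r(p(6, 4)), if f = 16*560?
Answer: 8976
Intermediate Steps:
U(s, q) = 4
p(o, O) = 4 (p(o, O) = 2² = 4)
r(c) = 4*c (r(c) = c*4 = 4*c)
f = 8960
f + r(p(6, 4)) = 8960 + 4*4 = 8960 + 16 = 8976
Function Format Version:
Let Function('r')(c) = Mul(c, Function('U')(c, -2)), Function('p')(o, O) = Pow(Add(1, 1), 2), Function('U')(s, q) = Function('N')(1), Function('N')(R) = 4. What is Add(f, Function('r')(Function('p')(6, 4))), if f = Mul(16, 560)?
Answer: 8976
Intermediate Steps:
Function('U')(s, q) = 4
Function('p')(o, O) = 4 (Function('p')(o, O) = Pow(2, 2) = 4)
Function('r')(c) = Mul(4, c) (Function('r')(c) = Mul(c, 4) = Mul(4, c))
f = 8960
Add(f, Function('r')(Function('p')(6, 4))) = Add(8960, Mul(4, 4)) = Add(8960, 16) = 8976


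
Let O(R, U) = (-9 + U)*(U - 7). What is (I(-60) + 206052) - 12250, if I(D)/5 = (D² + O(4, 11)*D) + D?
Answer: 209102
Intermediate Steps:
O(R, U) = (-9 + U)*(-7 + U)
I(D) = 5*D² + 45*D (I(D) = 5*((D² + (63 + 11² - 16*11)*D) + D) = 5*((D² + (63 + 121 - 176)*D) + D) = 5*((D² + 8*D) + D) = 5*(D² + 9*D) = 5*D² + 45*D)
(I(-60) + 206052) - 12250 = (5*(-60)*(9 - 60) + 206052) - 12250 = (5*(-60)*(-51) + 206052) - 12250 = (15300 + 206052) - 12250 = 221352 - 12250 = 209102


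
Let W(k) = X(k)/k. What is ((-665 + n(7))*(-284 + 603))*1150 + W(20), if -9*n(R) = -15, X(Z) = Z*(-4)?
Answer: -730031512/3 ≈ -2.4334e+8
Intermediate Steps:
X(Z) = -4*Z
n(R) = 5/3 (n(R) = -⅑*(-15) = 5/3)
W(k) = -4 (W(k) = (-4*k)/k = -4)
((-665 + n(7))*(-284 + 603))*1150 + W(20) = ((-665 + 5/3)*(-284 + 603))*1150 - 4 = -1990/3*319*1150 - 4 = -634810/3*1150 - 4 = -730031500/3 - 4 = -730031512/3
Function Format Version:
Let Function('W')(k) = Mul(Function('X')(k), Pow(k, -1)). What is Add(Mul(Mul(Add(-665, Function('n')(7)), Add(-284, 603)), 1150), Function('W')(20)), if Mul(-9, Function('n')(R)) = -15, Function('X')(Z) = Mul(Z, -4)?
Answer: Rational(-730031512, 3) ≈ -2.4334e+8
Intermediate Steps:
Function('X')(Z) = Mul(-4, Z)
Function('n')(R) = Rational(5, 3) (Function('n')(R) = Mul(Rational(-1, 9), -15) = Rational(5, 3))
Function('W')(k) = -4 (Function('W')(k) = Mul(Mul(-4, k), Pow(k, -1)) = -4)
Add(Mul(Mul(Add(-665, Function('n')(7)), Add(-284, 603)), 1150), Function('W')(20)) = Add(Mul(Mul(Add(-665, Rational(5, 3)), Add(-284, 603)), 1150), -4) = Add(Mul(Mul(Rational(-1990, 3), 319), 1150), -4) = Add(Mul(Rational(-634810, 3), 1150), -4) = Add(Rational(-730031500, 3), -4) = Rational(-730031512, 3)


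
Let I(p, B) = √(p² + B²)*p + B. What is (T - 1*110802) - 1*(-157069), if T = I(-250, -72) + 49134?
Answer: 95329 - 500*√16921 ≈ 30289.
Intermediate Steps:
I(p, B) = B + p*√(B² + p²) (I(p, B) = √(B² + p²)*p + B = p*√(B² + p²) + B = B + p*√(B² + p²))
T = 49062 - 500*√16921 (T = (-72 - 250*√((-72)² + (-250)²)) + 49134 = (-72 - 250*√(5184 + 62500)) + 49134 = (-72 - 500*√16921) + 49134 = 49062 - 500*√16921 ≈ -15978.)
(T - 1*110802) - 1*(-157069) = ((49062 - 500*√16921) - 1*110802) - 1*(-157069) = ((49062 - 500*√16921) - 110802) + 157069 = (-61740 - 500*√16921) + 157069 = 95329 - 500*√16921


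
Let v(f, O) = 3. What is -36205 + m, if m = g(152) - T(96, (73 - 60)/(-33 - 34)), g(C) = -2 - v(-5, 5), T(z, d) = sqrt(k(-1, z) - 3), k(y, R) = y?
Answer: -36210 - 2*I ≈ -36210.0 - 2.0*I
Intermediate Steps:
T(z, d) = 2*I (T(z, d) = sqrt(-1 - 3) = sqrt(-4) = 2*I)
g(C) = -5 (g(C) = -2 - 1*3 = -2 - 3 = -5)
m = -5 - 2*I ≈ -5.0 - 2.0*I
-36205 + m = -36205 + (-5 - 2*I) = -36210 - 2*I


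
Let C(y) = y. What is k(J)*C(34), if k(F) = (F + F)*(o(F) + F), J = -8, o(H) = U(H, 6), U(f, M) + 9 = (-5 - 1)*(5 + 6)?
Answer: 45152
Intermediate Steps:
U(f, M) = -75 (U(f, M) = -9 + (-5 - 1)*(5 + 6) = -9 - 6*11 = -9 - 66 = -75)
o(H) = -75
k(F) = 2*F*(-75 + F) (k(F) = (F + F)*(-75 + F) = (2*F)*(-75 + F) = 2*F*(-75 + F))
k(J)*C(34) = (2*(-8)*(-75 - 8))*34 = (2*(-8)*(-83))*34 = 1328*34 = 45152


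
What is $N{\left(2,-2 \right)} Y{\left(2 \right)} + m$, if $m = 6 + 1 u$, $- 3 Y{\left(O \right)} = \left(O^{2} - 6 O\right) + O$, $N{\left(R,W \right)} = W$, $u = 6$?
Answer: $8$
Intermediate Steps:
$Y{\left(O \right)} = - \frac{O^{2}}{3} + \frac{5 O}{3}$ ($Y{\left(O \right)} = - \frac{\left(O^{2} - 6 O\right) + O}{3} = - \frac{O^{2} - 5 O}{3} = - \frac{O^{2}}{3} + \frac{5 O}{3}$)
$m = 12$ ($m = 6 + 1 \cdot 6 = 6 + 6 = 12$)
$N{\left(2,-2 \right)} Y{\left(2 \right)} + m = - 2 \cdot \frac{1}{3} \cdot 2 \left(5 - 2\right) + 12 = - 2 \cdot \frac{1}{3} \cdot 2 \cdot 3 + 12 = \left(-2\right) 2 + 12 = -4 + 12 = 8$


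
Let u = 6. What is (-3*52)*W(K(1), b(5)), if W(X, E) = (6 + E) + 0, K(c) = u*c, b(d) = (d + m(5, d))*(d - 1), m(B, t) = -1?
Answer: -3432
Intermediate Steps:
b(d) = (-1 + d)² (b(d) = (d - 1)*(d - 1) = (-1 + d)*(-1 + d) = (-1 + d)²)
K(c) = 6*c
W(X, E) = 6 + E
(-3*52)*W(K(1), b(5)) = (-3*52)*(6 + (1 + 5² - 2*5)) = -156*(6 + (1 + 25 - 10)) = -156*(6 + 16) = -156*22 = -3432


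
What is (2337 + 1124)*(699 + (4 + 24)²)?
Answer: 5132663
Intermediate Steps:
(2337 + 1124)*(699 + (4 + 24)²) = 3461*(699 + 28²) = 3461*(699 + 784) = 3461*1483 = 5132663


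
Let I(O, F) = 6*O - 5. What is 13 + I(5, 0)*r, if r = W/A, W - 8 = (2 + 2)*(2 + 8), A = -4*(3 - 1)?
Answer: -137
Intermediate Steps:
I(O, F) = -5 + 6*O
A = -8 (A = -4*2 = -8)
W = 48 (W = 8 + (2 + 2)*(2 + 8) = 8 + 4*10 = 8 + 40 = 48)
r = -6 (r = 48/(-8) = 48*(-⅛) = -6)
13 + I(5, 0)*r = 13 + (-5 + 6*5)*(-6) = 13 + (-5 + 30)*(-6) = 13 + 25*(-6) = 13 - 150 = -137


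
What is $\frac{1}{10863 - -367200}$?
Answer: $\frac{1}{378063} \approx 2.6451 \cdot 10^{-6}$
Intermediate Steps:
$\frac{1}{10863 - -367200} = \frac{1}{10863 + 367200} = \frac{1}{378063}$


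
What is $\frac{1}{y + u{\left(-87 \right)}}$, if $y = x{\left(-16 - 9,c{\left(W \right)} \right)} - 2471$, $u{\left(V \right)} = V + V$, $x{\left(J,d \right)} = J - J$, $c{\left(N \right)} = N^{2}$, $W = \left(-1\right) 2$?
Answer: $- \frac{1}{2645} \approx -0.00037807$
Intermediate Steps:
$W = -2$
$x{\left(J,d \right)} = 0$
$u{\left(V \right)} = 2 V$
$y = -2471$ ($y = 0 - 2471 = -2471$)
$\frac{1}{y + u{\left(-87 \right)}} = \frac{1}{-2471 + 2 \left(-87\right)} = \frac{1}{-2471 - 174} = \frac{1}{-2645} = - \frac{1}{2645}$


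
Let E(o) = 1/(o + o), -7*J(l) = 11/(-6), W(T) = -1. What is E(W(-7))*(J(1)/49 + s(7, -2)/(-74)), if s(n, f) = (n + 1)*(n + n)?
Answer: 114841/152292 ≈ 0.75408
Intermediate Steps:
J(l) = 11/42 (J(l) = -11/(7*(-6)) = -11*(-1)/(7*6) = -⅐*(-11/6) = 11/42)
E(o) = 1/(2*o)
s(n, f) = 2*n*(1 + n) (s(n, f) = (1 + n)*(2*n) = 2*n*(1 + n))
E(W(-7))*(J(1)/49 + s(7, -2)/(-74)) = ((½)/(-1))*((11/42)/49 + (2*7*(1 + 7))/(-74)) = ((½)*(-1))*((11/42)*(1/49) + (2*7*8)*(-1/74)) = -(11/2058 + 112*(-1/74))/2 = -(11/2058 - 56/37)/2 = -½*(-114841/76146) = 114841/152292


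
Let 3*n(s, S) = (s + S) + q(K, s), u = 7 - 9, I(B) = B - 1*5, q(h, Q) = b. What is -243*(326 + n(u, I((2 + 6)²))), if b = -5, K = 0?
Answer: -83430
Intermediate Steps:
q(h, Q) = -5
I(B) = -5 + B (I(B) = B - 5 = -5 + B)
u = -2
n(s, S) = -5/3 + S/3 + s/3 (n(s, S) = ((s + S) - 5)/3 = ((S + s) - 5)/3 = (-5 + S + s)/3 = -5/3 + S/3 + s/3)
-243*(326 + n(u, I((2 + 6)²))) = -243*(326 + (-5/3 + (-5 + (2 + 6)²)/3 + (⅓)*(-2))) = -243*(326 + (-5/3 + (-5 + 8²)/3 - ⅔)) = -243*(326 + (-5/3 + (-5 + 64)/3 - ⅔)) = -243*(326 + (-5/3 + (⅓)*59 - ⅔)) = -243*(326 + (-5/3 + 59/3 - ⅔)) = -243*(326 + 52/3) = -243*1030/3 = -83430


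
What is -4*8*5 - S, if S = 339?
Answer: -499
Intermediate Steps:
-4*8*5 - S = -4*8*5 - 1*339 = -32*5 - 339 = -160 - 339 = -499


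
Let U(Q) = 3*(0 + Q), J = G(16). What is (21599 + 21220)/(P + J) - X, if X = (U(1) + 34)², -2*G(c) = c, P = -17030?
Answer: -3338263/2434 ≈ -1371.5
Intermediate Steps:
G(c) = -c/2
J = -8 (J = -½*16 = -8)
U(Q) = 3*Q
X = 1369 (X = (3*1 + 34)² = (3 + 34)² = 37² = 1369)
(21599 + 21220)/(P + J) - X = (21599 + 21220)/(-17030 - 8) - 1*1369 = 42819/(-17038) - 1369 = 42819*(-1/17038) - 1369 = -6117/2434 - 1369 = -3338263/2434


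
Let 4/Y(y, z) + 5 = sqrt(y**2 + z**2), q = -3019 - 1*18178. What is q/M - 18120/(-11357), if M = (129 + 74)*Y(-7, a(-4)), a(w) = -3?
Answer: 1218385085/9221884 - 21197*sqrt(58)/812 ≈ -66.688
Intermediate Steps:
q = -21197 (q = -3019 - 18178 = -21197)
Y(y, z) = 4/(-5 + sqrt(y**2 + z**2))
M = 812/(-5 + sqrt(58)) (M = (129 + 74)*(4/(-5 + sqrt((-7)**2 + (-3)**2))) = 203*(4/(-5 + sqrt(49 + 9))) = 203*(4/(-5 + sqrt(58))) = 812/(-5 + sqrt(58)) ≈ 310.42)
q/M - 18120/(-11357) = -21197/(4060/33 + 812*sqrt(58)/33) - 18120/(-11357) = -21197/(4060/33 + 812*sqrt(58)/33) - 18120*(-1/11357) = -21197/(4060/33 + 812*sqrt(58)/33) + 18120/11357 = 18120/11357 - 21197/(4060/33 + 812*sqrt(58)/33)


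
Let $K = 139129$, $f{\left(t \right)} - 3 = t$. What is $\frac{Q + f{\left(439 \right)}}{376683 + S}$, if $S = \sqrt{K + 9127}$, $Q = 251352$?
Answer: $\frac{94846519302}{141889934233} - \frac{1007176 \sqrt{9266}}{141889934233} \approx 0.66777$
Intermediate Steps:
$f{\left(t \right)} = 3 + t$
$S = 4 \sqrt{9266}$ ($S = \sqrt{139129 + 9127} = \sqrt{148256} = 4 \sqrt{9266} \approx 385.04$)
$\frac{Q + f{\left(439 \right)}}{376683 + S} = \frac{251352 + \left(3 + 439\right)}{376683 + 4 \sqrt{9266}} = \frac{251352 + 442}{376683 + 4 \sqrt{9266}} = \frac{251794}{376683 + 4 \sqrt{9266}}$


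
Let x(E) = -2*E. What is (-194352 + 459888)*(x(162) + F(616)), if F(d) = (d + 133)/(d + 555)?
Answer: -100546534080/1171 ≈ -8.5864e+7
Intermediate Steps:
F(d) = (133 + d)/(555 + d)
(-194352 + 459888)*(x(162) + F(616)) = (-194352 + 459888)*(-2*162 + (133 + 616)/(555 + 616)) = 265536*(-324 + 749/1171) = 265536*(-378655/1171) = -100546534080/1171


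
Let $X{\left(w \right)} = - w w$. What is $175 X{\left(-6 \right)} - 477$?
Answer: $-6777$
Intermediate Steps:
$X{\left(w \right)} = - w^{2}$
$175 X{\left(-6 \right)} - 477 = 175 \left(- \left(-6\right)^{2}\right) - 477 = 175 \left(\left(-1\right) 36\right) - 477 = 175 \left(-36\right) - 477 = -6300 - 477 = -6777$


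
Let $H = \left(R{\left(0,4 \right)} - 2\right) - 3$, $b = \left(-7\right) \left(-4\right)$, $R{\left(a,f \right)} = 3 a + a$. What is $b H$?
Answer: $-140$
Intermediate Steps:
$R{\left(a,f \right)} = 4 a$
$b = 28$
$H = -5$ ($H = \left(4 \cdot 0 - 2\right) - 3 = \left(0 - 2\right) - 3 = -2 - 3 = -5$)
$b H = 28 \left(-5\right) = -140$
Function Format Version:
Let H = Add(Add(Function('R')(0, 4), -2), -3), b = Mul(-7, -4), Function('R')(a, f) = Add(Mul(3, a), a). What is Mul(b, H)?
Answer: -140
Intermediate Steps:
Function('R')(a, f) = Mul(4, a)
b = 28
H = -5 (H = Add(Add(Mul(4, 0), -2), -3) = Add(Add(0, -2), -3) = Add(-2, -3) = -5)
Mul(b, H) = Mul(28, -5) = -140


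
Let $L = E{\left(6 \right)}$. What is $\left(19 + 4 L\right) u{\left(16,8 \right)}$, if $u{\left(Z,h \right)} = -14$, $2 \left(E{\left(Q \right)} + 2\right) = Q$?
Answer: $-322$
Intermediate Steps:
$E{\left(Q \right)} = -2 + \frac{Q}{2}$
$L = 1$ ($L = -2 + \frac{1}{2} \cdot 6 = -2 + 3 = 1$)
$\left(19 + 4 L\right) u{\left(16,8 \right)} = \left(19 + 4 \cdot 1\right) \left(-14\right) = \left(19 + 4\right) \left(-14\right) = 23 \left(-14\right) = -322$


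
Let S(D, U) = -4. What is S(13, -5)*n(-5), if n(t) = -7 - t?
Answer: 8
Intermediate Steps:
S(13, -5)*n(-5) = -4*(-7 - 1*(-5)) = -4*(-7 + 5) = -4*(-2) = 8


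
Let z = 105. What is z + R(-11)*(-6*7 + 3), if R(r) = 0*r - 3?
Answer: 222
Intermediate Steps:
R(r) = -3 (R(r) = 0 - 3 = -3)
z + R(-11)*(-6*7 + 3) = 105 - 3*(-6*7 + 3) = 105 - 3*(-42 + 3) = 105 - 3*(-39) = 105 + 117 = 222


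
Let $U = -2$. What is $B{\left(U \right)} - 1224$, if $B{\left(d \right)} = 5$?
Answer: $-1219$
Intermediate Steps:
$B{\left(U \right)} - 1224 = 5 - 1224 = -1219$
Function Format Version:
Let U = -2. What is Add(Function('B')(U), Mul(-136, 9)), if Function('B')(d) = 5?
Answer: -1219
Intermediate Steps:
Add(Function('B')(U), Mul(-136, 9)) = Add(5, Mul(-136, 9)) = Add(5, -1224) = -1219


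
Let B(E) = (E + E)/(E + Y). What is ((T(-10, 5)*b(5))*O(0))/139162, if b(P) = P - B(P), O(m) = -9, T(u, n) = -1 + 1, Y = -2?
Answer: 0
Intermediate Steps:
T(u, n) = 0
B(E) = 2*E/(-2 + E) (B(E) = (E + E)/(E - 2) = (2*E)/(-2 + E) = 2*E/(-2 + E))
b(P) = P - 2*P/(-2 + P)
((T(-10, 5)*b(5))*O(0))/139162 = ((0*(5*(-4 + 5)/(-2 + 5)))*(-9))/139162 = ((0*(5*1/3))*(-9))*(1/139162) = ((0*(5*(⅓)*1))*(-9))*(1/139162) = ((0*(5/3))*(-9))*(1/139162) = (0*(-9))*(1/139162) = 0*(1/139162) = 0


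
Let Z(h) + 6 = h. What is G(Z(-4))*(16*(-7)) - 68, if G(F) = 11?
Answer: -1300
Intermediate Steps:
Z(h) = -6 + h
G(Z(-4))*(16*(-7)) - 68 = 11*(16*(-7)) - 68 = 11*(-112) - 68 = -1232 - 68 = -1300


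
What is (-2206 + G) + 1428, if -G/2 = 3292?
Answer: -7362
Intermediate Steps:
G = -6584 (G = -2*3292 = -6584)
(-2206 + G) + 1428 = (-2206 - 6584) + 1428 = -8790 + 1428 = -7362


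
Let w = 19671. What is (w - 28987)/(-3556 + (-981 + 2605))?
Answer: 2329/483 ≈ 4.8219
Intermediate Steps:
(w - 28987)/(-3556 + (-981 + 2605)) = (19671 - 28987)/(-3556 + (-981 + 2605)) = -9316/(-3556 + 1624) = -9316/(-1932) = -9316*(-1/1932) = 2329/483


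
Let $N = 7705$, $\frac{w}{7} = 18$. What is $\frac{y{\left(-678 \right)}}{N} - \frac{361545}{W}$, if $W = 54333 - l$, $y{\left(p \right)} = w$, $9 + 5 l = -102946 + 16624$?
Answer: $- \frac{4627804543}{919453060} \approx -5.0332$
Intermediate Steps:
$l = - \frac{86331}{5}$ ($l = - \frac{9}{5} + \frac{-102946 + 16624}{5} = - \frac{9}{5} + \frac{1}{5} \left(-86322\right) = - \frac{9}{5} - \frac{86322}{5} = - \frac{86331}{5} \approx -17266.0$)
$w = 126$ ($w = 7 \cdot 18 = 126$)
$y{\left(p \right)} = 126$
$W = \frac{357996}{5}$ ($W = 54333 - - \frac{86331}{5} = 54333 + \frac{86331}{5} = \frac{357996}{5} \approx 71599.0$)
$\frac{y{\left(-678 \right)}}{N} - \frac{361545}{W} = \frac{126}{7705} - \frac{361545}{\frac{357996}{5}} = 126 \cdot \frac{1}{7705} - \frac{602575}{119332} = \frac{126}{7705} - \frac{602575}{119332} = - \frac{4627804543}{919453060}$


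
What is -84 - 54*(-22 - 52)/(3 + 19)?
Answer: 1074/11 ≈ 97.636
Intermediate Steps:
-84 - 54*(-22 - 52)/(3 + 19) = -84 - (-3996)/22 = -84 - 54*(-37/11) = -84 + 1998/11 = 1074/11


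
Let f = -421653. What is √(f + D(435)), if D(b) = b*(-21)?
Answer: 2*I*√107697 ≈ 656.34*I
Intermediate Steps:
D(b) = -21*b
√(f + D(435)) = √(-421653 - 21*435) = √(-421653 - 9135) = √(-430788) = 2*I*√107697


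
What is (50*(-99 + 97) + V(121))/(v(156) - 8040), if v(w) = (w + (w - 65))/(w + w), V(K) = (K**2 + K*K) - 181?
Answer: -99432/27563 ≈ -3.6074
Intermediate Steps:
V(K) = -181 + 2*K**2 (V(K) = (K**2 + K**2) - 181 = 2*K**2 - 181 = -181 + 2*K**2)
v(w) = (-65 + 2*w)/(2*w) (v(w) = (w + (-65 + w))/((2*w)) = (-65 + 2*w)*(1/(2*w)) = (-65 + 2*w)/(2*w))
(50*(-99 + 97) + V(121))/(v(156) - 8040) = (50*(-99 + 97) + (-181 + 2*121**2))/((-65/2 + 156)/156 - 8040) = (50*(-2) + (-181 + 2*14641))/((1/156)*(247/2) - 8040) = (-100 + (-181 + 29282))/(19/24 - 8040) = (-100 + 29101)/(-192941/24) = 29001*(-24/192941) = -99432/27563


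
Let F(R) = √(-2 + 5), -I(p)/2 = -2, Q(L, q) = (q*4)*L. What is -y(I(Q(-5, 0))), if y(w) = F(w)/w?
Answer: -√3/4 ≈ -0.43301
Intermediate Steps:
Q(L, q) = 4*L*q (Q(L, q) = (4*q)*L = 4*L*q)
I(p) = 4 (I(p) = -2*(-2) = 4)
F(R) = √3
y(w) = √3/w
-y(I(Q(-5, 0))) = -√3/4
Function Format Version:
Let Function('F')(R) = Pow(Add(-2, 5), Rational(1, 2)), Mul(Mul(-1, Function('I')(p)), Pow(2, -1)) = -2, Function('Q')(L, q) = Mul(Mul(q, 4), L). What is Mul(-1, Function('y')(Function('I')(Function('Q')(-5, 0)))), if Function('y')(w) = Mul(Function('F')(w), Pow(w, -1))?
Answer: Mul(Rational(-1, 4), Pow(3, Rational(1, 2))) ≈ -0.43301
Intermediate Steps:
Function('Q')(L, q) = Mul(4, L, q) (Function('Q')(L, q) = Mul(Mul(4, q), L) = Mul(4, L, q))
Function('I')(p) = 4 (Function('I')(p) = Mul(-2, -2) = 4)
Function('F')(R) = Pow(3, Rational(1, 2))
Function('y')(w) = Mul(Pow(3, Rational(1, 2)), Pow(w, -1))
Mul(-1, Function('y')(Function('I')(Function('Q')(-5, 0)))) = Mul(-1, Mul(Pow(3, Rational(1, 2)), Pow(4, -1))) = Mul(-1, Mul(Pow(3, Rational(1, 2)), Rational(1, 4))) = Mul(-1, Mul(Rational(1, 4), Pow(3, Rational(1, 2)))) = Mul(Rational(-1, 4), Pow(3, Rational(1, 2)))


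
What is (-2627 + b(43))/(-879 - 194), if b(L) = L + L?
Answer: 2541/1073 ≈ 2.3681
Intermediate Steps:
b(L) = 2*L
(-2627 + b(43))/(-879 - 194) = (-2627 + 2*43)/(-879 - 194) = (-2627 + 86)/(-1073) = -2541*(-1/1073) = 2541/1073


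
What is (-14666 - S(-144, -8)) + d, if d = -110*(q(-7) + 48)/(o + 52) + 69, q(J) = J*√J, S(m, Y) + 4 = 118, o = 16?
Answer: -251407/17 + 385*I*√7/34 ≈ -14789.0 + 29.959*I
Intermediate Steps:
S(m, Y) = 114 (S(m, Y) = -4 + 118 = 114)
q(J) = J^(3/2)
d = -147/17 + 385*I*√7/34 (d = -110*((-7)^(3/2) + 48)/(16 + 52) + 69 = -110*(-7*I*√7 + 48)/68 + 69 = -110*(48 - 7*I*√7)/68 + 69 = -110*(12/17 - 7*I*√7/68) + 69 = (-1320/17 + 385*I*√7/34) + 69 = -147/17 + 385*I*√7/34 ≈ -8.6471 + 29.959*I)
(-14666 - S(-144, -8)) + d = (-14666 - 1*114) + (-147/17 + 385*I*√7/34) = (-14666 - 114) + (-147/17 + 385*I*√7/34) = -14780 + (-147/17 + 385*I*√7/34) = -251407/17 + 385*I*√7/34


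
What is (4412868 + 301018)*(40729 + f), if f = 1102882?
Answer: 5390851882346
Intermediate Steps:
(4412868 + 301018)*(40729 + f) = (4412868 + 301018)*(40729 + 1102882) = 4713886*1143611 = 5390851882346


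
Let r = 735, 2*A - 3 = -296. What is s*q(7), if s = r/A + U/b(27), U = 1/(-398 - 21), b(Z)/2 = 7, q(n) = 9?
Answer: -77609817/1718738 ≈ -45.155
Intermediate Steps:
A = -293/2 (A = 3/2 + (1/2)*(-296) = 3/2 - 148 = -293/2 ≈ -146.50)
b(Z) = 14 (b(Z) = 2*7 = 14)
U = -1/419 (U = 1/(-419) = -1/419 ≈ -0.0023866)
s = -8623313/1718738 (s = 735/(-293/2) - 1/419/14 = 735*(-2/293) - 1/419*1/14 = -1470/293 - 1/5866 = -8623313/1718738 ≈ -5.0172)
s*q(7) = -8623313/1718738*9 = -77609817/1718738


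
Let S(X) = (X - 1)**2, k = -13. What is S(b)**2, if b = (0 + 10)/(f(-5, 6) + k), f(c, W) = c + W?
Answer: 14641/1296 ≈ 11.297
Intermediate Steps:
f(c, W) = W + c
b = -5/6 (b = (0 + 10)/((6 - 5) - 13) = 10/(1 - 13) = 10/(-12) = 10*(-1/12) = -5/6 ≈ -0.83333)
S(X) = (-1 + X)**2
S(b)**2 = ((-1 - 5/6)**2)**2 = ((-11/6)**2)**2 = (121/36)**2 = 14641/1296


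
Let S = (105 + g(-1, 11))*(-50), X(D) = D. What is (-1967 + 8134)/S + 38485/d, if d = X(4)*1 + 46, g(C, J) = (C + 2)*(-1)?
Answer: 3996273/5200 ≈ 768.51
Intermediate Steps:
g(C, J) = -2 - C (g(C, J) = (2 + C)*(-1) = -2 - C)
S = -5200 (S = (105 + (-2 - 1*(-1)))*(-50) = (105 + (-2 + 1))*(-50) = (105 - 1)*(-50) = 104*(-50) = -5200)
d = 50 (d = 4*1 + 46 = 4 + 46 = 50)
(-1967 + 8134)/S + 38485/d = (-1967 + 8134)/(-5200) + 38485/50 = 6167*(-1/5200) + 38485*(1/50) = -6167/5200 + 7697/10 = 3996273/5200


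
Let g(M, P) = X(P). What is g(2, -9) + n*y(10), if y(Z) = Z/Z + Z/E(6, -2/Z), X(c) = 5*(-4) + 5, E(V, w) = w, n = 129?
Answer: -6336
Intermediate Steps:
X(c) = -15 (X(c) = -20 + 5 = -15)
y(Z) = 1 - Z²/2 (y(Z) = Z/Z + Z/((-2/Z)) = 1 + Z*(-Z/2) = 1 - Z²/2)
g(M, P) = -15
g(2, -9) + n*y(10) = -15 + 129*(1 - ½*10²) = -15 + 129*(1 - ½*100) = -15 + 129*(1 - 50) = -15 + 129*(-49) = -15 - 6321 = -6336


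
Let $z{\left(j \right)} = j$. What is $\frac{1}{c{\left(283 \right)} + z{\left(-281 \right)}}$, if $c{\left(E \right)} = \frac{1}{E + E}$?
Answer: $- \frac{566}{159045} \approx -0.0035587$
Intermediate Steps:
$c{\left(E \right)} = \frac{1}{2 E}$
$\frac{1}{c{\left(283 \right)} + z{\left(-281 \right)}} = \frac{1}{\frac{1}{2 \cdot 283} - 281} = \frac{1}{\frac{1}{2} \cdot \frac{1}{283} - 281} = \frac{1}{\frac{1}{566} - 281} = \frac{1}{- \frac{159045}{566}} = - \frac{566}{159045}$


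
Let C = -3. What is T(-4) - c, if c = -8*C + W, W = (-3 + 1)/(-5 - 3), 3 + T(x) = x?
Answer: -125/4 ≈ -31.250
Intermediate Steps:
T(x) = -3 + x
W = ¼ (W = -2/(-8) = -2*(-⅛) = ¼ ≈ 0.25000)
c = 97/4 (c = -8*(-3) + ¼ = 24 + ¼ = 97/4 ≈ 24.250)
T(-4) - c = (-3 - 4) - 1*97/4 = -7 - 97/4 = -125/4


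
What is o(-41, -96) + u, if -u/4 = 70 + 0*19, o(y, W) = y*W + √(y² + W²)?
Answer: 3656 + √10897 ≈ 3760.4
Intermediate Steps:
o(y, W) = √(W² + y²) + W*y (o(y, W) = W*y + √(W² + y²) = √(W² + y²) + W*y)
u = -280 (u = -4*(70 + 0*19) = -4*(70 + 0) = -4*70 = -280)
o(-41, -96) + u = (√((-96)² + (-41)²) - 96*(-41)) - 280 = (√(9216 + 1681) + 3936) - 280 = (√10897 + 3936) - 280 = (3936 + √10897) - 280 = 3656 + √10897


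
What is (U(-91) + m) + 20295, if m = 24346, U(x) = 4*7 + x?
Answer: 44578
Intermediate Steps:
U(x) = 28 + x
(U(-91) + m) + 20295 = ((28 - 91) + 24346) + 20295 = (-63 + 24346) + 20295 = 24283 + 20295 = 44578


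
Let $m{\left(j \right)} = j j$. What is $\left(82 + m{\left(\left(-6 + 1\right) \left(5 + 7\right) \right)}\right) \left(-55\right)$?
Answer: $-202510$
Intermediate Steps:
$m{\left(j \right)} = j^{2}$
$\left(82 + m{\left(\left(-6 + 1\right) \left(5 + 7\right) \right)}\right) \left(-55\right) = \left(82 + \left(\left(-6 + 1\right) \left(5 + 7\right)\right)^{2}\right) \left(-55\right) = \left(82 + \left(\left(-5\right) 12\right)^{2}\right) \left(-55\right) = \left(82 + \left(-60\right)^{2}\right) \left(-55\right) = \left(82 + 3600\right) \left(-55\right) = 3682 \left(-55\right) = -202510$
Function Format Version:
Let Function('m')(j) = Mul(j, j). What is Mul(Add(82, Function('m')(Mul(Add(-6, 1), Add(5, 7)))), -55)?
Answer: -202510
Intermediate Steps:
Function('m')(j) = Pow(j, 2)
Mul(Add(82, Function('m')(Mul(Add(-6, 1), Add(5, 7)))), -55) = Mul(Add(82, Pow(Mul(Add(-6, 1), Add(5, 7)), 2)), -55) = Mul(Add(82, Pow(Mul(-5, 12), 2)), -55) = Mul(Add(82, Pow(-60, 2)), -55) = Mul(Add(82, 3600), -55) = Mul(3682, -55) = -202510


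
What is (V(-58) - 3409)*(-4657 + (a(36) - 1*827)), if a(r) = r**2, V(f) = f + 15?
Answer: 14456976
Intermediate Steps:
V(f) = 15 + f
(V(-58) - 3409)*(-4657 + (a(36) - 1*827)) = ((15 - 58) - 3409)*(-4657 + (36**2 - 1*827)) = (-43 - 3409)*(-4657 + (1296 - 827)) = -3452*(-4657 + 469) = -3452*(-4188) = 14456976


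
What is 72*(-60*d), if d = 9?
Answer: -38880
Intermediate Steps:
72*(-60*d) = 72*(-60*9) = 72*(-540) = -38880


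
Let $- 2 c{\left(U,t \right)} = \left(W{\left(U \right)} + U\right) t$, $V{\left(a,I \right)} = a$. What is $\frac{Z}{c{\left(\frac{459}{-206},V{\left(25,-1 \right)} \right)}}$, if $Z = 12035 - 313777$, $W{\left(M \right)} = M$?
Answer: $- \frac{62158852}{11475} \approx -5416.9$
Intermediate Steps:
$Z = -301742$ ($Z = 12035 - 313777 = -301742$)
$c{\left(U,t \right)} = - U t$ ($c{\left(U,t \right)} = - \frac{\left(U + U\right) t}{2} = - \frac{2 U t}{2} = - U t$)
$\frac{Z}{c{\left(\frac{459}{-206},V{\left(25,-1 \right)} \right)}} = - \frac{301742}{\left(-1\right) \frac{459}{-206} \cdot 25} = - \frac{301742}{\left(-1\right) 459 \left(- \frac{1}{206}\right) 25} = - \frac{301742}{\left(-1\right) \left(- \frac{459}{206}\right) 25} = - \frac{301742}{\frac{11475}{206}} = \left(-301742\right) \frac{206}{11475} = - \frac{62158852}{11475}$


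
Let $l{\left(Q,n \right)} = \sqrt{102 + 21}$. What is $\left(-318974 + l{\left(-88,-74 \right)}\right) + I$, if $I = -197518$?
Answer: $-516492 + \sqrt{123} \approx -5.1648 \cdot 10^{5}$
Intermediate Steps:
$l{\left(Q,n \right)} = \sqrt{123}$
$\left(-318974 + l{\left(-88,-74 \right)}\right) + I = \left(-318974 + \sqrt{123}\right) - 197518 = -516492 + \sqrt{123}$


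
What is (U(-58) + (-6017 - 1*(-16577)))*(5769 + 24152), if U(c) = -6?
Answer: 315786234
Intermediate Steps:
(U(-58) + (-6017 - 1*(-16577)))*(5769 + 24152) = (-6 + (-6017 - 1*(-16577)))*(5769 + 24152) = (-6 + (-6017 + 16577))*29921 = (-6 + 10560)*29921 = 10554*29921 = 315786234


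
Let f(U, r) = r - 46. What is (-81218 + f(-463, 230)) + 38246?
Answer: -42788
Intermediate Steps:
f(U, r) = -46 + r
(-81218 + f(-463, 230)) + 38246 = (-81218 + (-46 + 230)) + 38246 = (-81218 + 184) + 38246 = -81034 + 38246 = -42788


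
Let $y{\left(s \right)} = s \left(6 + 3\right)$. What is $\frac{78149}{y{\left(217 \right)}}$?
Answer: $\frac{78149}{1953} \approx 40.015$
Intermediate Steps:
$y{\left(s \right)} = 9 s$ ($y{\left(s \right)} = s 9 = 9 s$)
$\frac{78149}{y{\left(217 \right)}} = \frac{78149}{9 \cdot 217} = \frac{78149}{1953}$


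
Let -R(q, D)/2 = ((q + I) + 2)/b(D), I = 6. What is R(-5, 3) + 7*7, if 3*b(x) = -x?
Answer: 55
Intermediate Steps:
b(x) = -x/3 (b(x) = (-x)/3 = -x/3)
R(q, D) = 6*(8 + q)/D (R(q, D) = -2*((q + 6) + 2)/((-D/3)) = -2*((6 + q) + 2)*(-3/D) = -2*(8 + q)*(-3/D) = -(-6)*(8 + q)/D = 6*(8 + q)/D)
R(-5, 3) + 7*7 = 6*(8 - 5)/3 + 7*7 = 6*(1/3)*3 + 49 = 6 + 49 = 55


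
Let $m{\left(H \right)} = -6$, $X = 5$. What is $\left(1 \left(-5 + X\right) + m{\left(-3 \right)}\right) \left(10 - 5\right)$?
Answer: $-30$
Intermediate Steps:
$\left(1 \left(-5 + X\right) + m{\left(-3 \right)}\right) \left(10 - 5\right) = \left(1 \left(-5 + 5\right) - 6\right) \left(10 - 5\right) = \left(1 \cdot 0 - 6\right) 5 = \left(0 - 6\right) 5 = \left(-6\right) 5 = -30$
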